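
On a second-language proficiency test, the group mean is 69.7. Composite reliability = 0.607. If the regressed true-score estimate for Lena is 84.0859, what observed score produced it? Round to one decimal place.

T̂ = ρX + (1 − ρ)μ  ⇒  X = (T̂ − (1 − ρ)μ) / ρ
X = (84.0859 − 0.393 × 69.7) / 0.607 = (84.0859 − 27.3921) / 0.607 = 56.6938 / 0.607 = 93.400

93.4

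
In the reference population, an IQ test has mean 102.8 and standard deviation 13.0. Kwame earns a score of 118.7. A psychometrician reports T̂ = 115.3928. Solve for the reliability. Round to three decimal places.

0.792

T̂ = ρX + (1 − ρ)μ  ⇒  T̂ − μ = ρ(X − μ)
ρ = (T̂ − μ)/(X − μ) = (115.3928 − 102.8) / (118.7 − 102.8) = 12.5928 / 15.9 = 0.79200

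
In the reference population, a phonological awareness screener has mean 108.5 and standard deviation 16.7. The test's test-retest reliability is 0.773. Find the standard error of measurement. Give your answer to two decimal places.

SEM = SD · √(1 − ρ) = 16.7 × √0.227 = 16.7 × 0.4764 = 7.957

7.96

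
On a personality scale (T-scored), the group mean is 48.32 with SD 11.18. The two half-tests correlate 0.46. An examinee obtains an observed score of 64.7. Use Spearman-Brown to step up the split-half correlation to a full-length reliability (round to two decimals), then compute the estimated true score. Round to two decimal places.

58.64

Spearman-Brown: ρ = 2r/(1 + r) = 2(0.46)/(1 + 0.46) = 0.920/1.46 = 0.6301 → 0.63
Regress the observed score toward the mean by the unreliability: T̂ = 0.63·64.7 + 0.37·48.32 = 40.761 + 17.8784 = 58.639.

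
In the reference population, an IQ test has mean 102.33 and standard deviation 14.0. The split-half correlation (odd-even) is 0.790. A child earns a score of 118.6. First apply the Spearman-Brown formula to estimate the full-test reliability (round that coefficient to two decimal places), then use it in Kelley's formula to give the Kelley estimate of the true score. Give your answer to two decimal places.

Spearman-Brown: ρ = 2r/(1 + r) = 2(0.790)/(1 + 0.790) = 1.5800/1.790 = 0.8827 → 0.88
T̂ = 0.88(118.6) + 0.12(102.33) = 104.368 + 12.2796 = 116.648 → 116.65

116.65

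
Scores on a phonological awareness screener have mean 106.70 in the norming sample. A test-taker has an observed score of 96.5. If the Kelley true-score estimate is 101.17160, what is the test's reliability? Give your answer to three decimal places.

0.542

T̂ = ρX + (1 − ρ)μ  ⇒  T̂ − μ = ρ(X − μ)
ρ = (T̂ − μ)/(X − μ) = (101.17160 − 106.70) / (96.5 − 106.70) = -5.52840 / -10.20 = 0.54200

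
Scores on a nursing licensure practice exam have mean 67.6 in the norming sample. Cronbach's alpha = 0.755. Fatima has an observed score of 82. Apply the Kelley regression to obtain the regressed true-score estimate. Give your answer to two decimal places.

78.47

Regress the observed score toward the mean by the unreliability: T̂ = 0.755·82 + 0.245·67.6 = 61.910 + 16.5620 = 78.472.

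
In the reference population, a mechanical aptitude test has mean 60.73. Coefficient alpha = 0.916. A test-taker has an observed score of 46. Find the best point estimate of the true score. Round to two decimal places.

Regress the observed score toward the mean by the unreliability: T̂ = 0.916·46 + 0.084·60.73 = 42.136 + 5.10132 = 47.237.

47.24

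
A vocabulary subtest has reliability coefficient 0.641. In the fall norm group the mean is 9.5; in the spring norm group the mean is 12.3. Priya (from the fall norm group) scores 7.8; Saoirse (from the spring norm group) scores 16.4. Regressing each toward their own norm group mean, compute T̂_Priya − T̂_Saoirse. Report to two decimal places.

-6.52

T̂_Priya = 0.641(7.8) + 0.359(9.5) = 8.4103
T̂_Saoirse = 0.641(16.4) + 0.359(12.3) = 14.9281
Difference = 8.4103 − 14.9281 = -6.5178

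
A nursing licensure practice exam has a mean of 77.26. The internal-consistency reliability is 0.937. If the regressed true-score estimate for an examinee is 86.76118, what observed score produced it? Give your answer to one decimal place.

T̂ = ρX + (1 − ρ)μ  ⇒  X = (T̂ − (1 − ρ)μ) / ρ
X = (86.76118 − 0.063 × 77.26) / 0.937 = (86.76118 − 4.86738) / 0.937 = 81.89380 / 0.937 = 87.400

87.4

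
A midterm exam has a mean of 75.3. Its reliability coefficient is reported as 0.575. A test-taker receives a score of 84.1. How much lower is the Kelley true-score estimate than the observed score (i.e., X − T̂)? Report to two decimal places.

3.74

T̂ = 0.575(84.1) + 0.425(75.3) = 48.3575 + 32.0025 = 80.3600 → 80.360
X − T̂ = 84.1 − 80.360 = 3.740 → 3.74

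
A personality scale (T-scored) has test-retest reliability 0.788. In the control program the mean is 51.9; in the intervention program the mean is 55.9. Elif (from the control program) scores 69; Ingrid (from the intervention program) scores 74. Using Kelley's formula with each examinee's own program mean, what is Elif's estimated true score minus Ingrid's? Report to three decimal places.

-4.788

T̂_Elif = 0.788(69) + 0.212(51.9) = 65.37480
T̂_Ingrid = 0.788(74) + 0.212(55.9) = 70.16280
Difference = 65.37480 − 70.16280 = -4.78800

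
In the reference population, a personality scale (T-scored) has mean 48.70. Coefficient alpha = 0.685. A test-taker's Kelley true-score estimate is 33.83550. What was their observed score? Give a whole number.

27

T̂ = ρX + (1 − ρ)μ  ⇒  X = (T̂ − (1 − ρ)μ) / ρ
X = (33.83550 − 0.315 × 48.70) / 0.685 = (33.83550 − 15.34050) / 0.685 = 18.49500 / 0.685 = 27.00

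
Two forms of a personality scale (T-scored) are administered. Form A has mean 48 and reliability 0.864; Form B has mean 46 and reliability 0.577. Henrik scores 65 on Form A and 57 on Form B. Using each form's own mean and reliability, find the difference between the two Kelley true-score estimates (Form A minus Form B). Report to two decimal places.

T̂_A = 0.864(65) + 0.136(48) = 62.6880
T̂_B = 0.577(57) + 0.423(46) = 52.3470
T̂_A − T̂_B = 10.3410

10.34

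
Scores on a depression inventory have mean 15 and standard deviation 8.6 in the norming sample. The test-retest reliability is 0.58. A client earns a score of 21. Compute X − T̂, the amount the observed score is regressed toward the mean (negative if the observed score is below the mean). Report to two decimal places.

2.52

T̂ = ρX + (1 − ρ)μ
  = 0.58 × 21 + 0.42 × 15
  = 12.18 + 6.30
  = 18.4800
  ≈ 18.480
X − T̂ = 21 − 18.480 = 2.520 → 2.52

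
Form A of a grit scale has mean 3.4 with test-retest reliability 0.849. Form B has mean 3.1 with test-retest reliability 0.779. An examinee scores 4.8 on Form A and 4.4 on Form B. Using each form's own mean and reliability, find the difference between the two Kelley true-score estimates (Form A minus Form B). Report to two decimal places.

T̂_A = 0.849(4.8) + 0.151(3.4) = 4.5886
T̂_B = 0.779(4.4) + 0.221(3.1) = 4.1127
T̂_A − T̂_B = 0.4759

0.48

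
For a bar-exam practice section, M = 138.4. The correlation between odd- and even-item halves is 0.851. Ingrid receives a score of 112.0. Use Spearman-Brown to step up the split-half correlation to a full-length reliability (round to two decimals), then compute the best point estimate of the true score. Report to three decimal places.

Spearman-Brown: ρ = 2r/(1 + r) = 2(0.851)/(1 + 0.851) = 1.7020/1.851 = 0.9195 → 0.92
Weight the observed score by reliability and the mean by (1 − reliability): T̂ = 0.92·112.0 + 0.08·138.4 = 103.040 + 11.072 = 114.1120.

114.112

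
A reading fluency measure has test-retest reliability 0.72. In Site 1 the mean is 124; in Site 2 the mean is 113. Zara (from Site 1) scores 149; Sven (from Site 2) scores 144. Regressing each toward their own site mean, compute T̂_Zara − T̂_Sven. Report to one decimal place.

T̂_Zara = 0.72(149) + 0.28(124) = 142.000
T̂_Sven = 0.72(144) + 0.28(113) = 135.320
Difference = 142.000 − 135.320 = 6.680

6.7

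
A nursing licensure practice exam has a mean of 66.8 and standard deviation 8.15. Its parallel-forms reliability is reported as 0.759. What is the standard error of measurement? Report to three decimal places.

4.001

SEM = SD · √(1 − ρ) = 8.15 × √0.241 = 8.15 × 0.4909 = 4.0010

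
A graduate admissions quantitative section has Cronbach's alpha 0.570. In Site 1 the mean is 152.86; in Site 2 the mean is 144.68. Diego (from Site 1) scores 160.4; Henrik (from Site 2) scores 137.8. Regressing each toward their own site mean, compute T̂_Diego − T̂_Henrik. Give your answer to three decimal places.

T̂_Diego = 0.570(160.4) + 0.430(152.86) = 157.15780
T̂_Henrik = 0.570(137.8) + 0.430(144.68) = 140.75840
Difference = 157.15780 − 140.75840 = 16.39940

16.399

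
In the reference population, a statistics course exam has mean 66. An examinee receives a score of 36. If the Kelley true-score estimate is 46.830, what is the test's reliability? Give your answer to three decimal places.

T̂ = ρX + (1 − ρ)μ  ⇒  T̂ − μ = ρ(X − μ)
ρ = (T̂ − μ)/(X − μ) = (46.830 − 66) / (36 − 66) = -19.170 / -30.0 = 0.63900

0.639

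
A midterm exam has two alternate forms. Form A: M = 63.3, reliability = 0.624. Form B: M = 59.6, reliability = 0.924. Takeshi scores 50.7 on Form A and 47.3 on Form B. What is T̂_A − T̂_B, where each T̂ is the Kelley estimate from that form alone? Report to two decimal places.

T̂_A = 0.624(50.7) + 0.376(63.3) = 55.4376
T̂_B = 0.924(47.3) + 0.076(59.6) = 48.2348
T̂_A − T̂_B = 7.2028

7.20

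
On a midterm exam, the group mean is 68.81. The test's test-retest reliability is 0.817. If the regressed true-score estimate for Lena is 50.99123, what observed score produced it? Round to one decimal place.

T̂ = ρX + (1 − ρ)μ  ⇒  X = (T̂ − (1 − ρ)μ) / ρ
X = (50.99123 − 0.183 × 68.81) / 0.817 = (50.99123 − 12.59223) / 0.817 = 38.39900 / 0.817 = 47.000

47.0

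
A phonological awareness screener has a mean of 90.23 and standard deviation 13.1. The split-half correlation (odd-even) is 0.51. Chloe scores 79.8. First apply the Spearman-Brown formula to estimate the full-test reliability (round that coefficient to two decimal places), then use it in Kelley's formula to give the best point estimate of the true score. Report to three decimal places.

83.138

Spearman-Brown: ρ = 2r/(1 + r) = 2(0.51)/(1 + 0.51) = 1.020/1.51 = 0.6755 → 0.68
T̂ = 0.68(79.8) + 0.32(90.23) = 54.264 + 28.8736 = 83.1376 → 83.138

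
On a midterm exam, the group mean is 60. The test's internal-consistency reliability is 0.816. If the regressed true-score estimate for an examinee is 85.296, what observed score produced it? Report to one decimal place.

T̂ = ρX + (1 − ρ)μ  ⇒  X = (T̂ − (1 − ρ)μ) / ρ
X = (85.296 − 0.184 × 60) / 0.816 = (85.296 − 11.040) / 0.816 = 74.256 / 0.816 = 91.000

91.0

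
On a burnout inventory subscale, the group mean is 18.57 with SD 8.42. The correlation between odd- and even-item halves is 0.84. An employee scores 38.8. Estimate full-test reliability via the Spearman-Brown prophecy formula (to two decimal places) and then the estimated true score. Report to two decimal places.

Spearman-Brown: ρ = 2r/(1 + r) = 2(0.84)/(1 + 0.84) = 1.680/1.84 = 0.9130 → 0.91
Weight the observed score by reliability and the mean by (1 − reliability): T̂ = 0.91·38.8 + 0.09·18.57 = 35.308 + 1.6713 = 36.979.

36.98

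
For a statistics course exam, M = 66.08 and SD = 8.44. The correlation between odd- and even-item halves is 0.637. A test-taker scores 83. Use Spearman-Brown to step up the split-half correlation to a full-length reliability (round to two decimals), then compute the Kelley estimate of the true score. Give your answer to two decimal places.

Spearman-Brown: ρ = 2r/(1 + r) = 2(0.637)/(1 + 0.637) = 1.2740/1.637 = 0.7783 → 0.78
Regress the observed score toward the mean by the unreliability: T̂ = 0.78·83 + 0.22·66.08 = 64.74 + 14.5376 = 79.278.

79.28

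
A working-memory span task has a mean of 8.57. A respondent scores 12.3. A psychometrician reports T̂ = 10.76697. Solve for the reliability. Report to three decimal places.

T̂ = ρX + (1 − ρ)μ  ⇒  T̂ − μ = ρ(X − μ)
ρ = (T̂ − μ)/(X − μ) = (10.76697 − 8.57) / (12.3 − 8.57) = 2.19697 / 3.73 = 0.58900

0.589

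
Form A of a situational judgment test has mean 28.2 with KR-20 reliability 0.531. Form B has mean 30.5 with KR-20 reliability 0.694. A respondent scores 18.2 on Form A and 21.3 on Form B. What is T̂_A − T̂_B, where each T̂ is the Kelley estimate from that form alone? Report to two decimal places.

-1.23

T̂_A = 0.531(18.2) + 0.469(28.2) = 22.8900
T̂_B = 0.694(21.3) + 0.306(30.5) = 24.1152
T̂_A − T̂_B = -1.2252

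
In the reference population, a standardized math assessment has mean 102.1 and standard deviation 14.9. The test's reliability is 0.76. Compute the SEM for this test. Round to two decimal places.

SEM = SD · √(1 − ρ) = 14.9 × √0.24 = 14.9 × 0.4899 = 7.299

7.30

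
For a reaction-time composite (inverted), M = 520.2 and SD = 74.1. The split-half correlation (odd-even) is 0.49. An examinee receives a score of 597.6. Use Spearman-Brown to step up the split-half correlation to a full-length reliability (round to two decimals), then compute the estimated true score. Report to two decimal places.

571.28

Spearman-Brown: ρ = 2r/(1 + r) = 2(0.49)/(1 + 0.49) = 0.980/1.49 = 0.6577 → 0.66
T̂ = ρX + (1 − ρ)μ
  = 0.66 × 597.6 + 0.34 × 520.2
  = 394.416 + 176.868
  = 571.284
  ≈ 571.28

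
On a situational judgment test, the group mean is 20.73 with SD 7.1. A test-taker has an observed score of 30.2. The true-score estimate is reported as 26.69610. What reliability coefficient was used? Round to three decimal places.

0.630

T̂ = ρX + (1 − ρ)μ  ⇒  T̂ − μ = ρ(X − μ)
ρ = (T̂ − μ)/(X − μ) = (26.69610 − 20.73) / (30.2 − 20.73) = 5.96610 / 9.47 = 0.63000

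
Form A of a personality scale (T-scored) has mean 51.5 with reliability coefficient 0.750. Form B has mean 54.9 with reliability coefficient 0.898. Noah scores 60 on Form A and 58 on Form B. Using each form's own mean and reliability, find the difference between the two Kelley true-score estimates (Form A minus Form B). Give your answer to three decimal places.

0.191

T̂_A = 0.750(60) + 0.250(51.5) = 57.87500
T̂_B = 0.898(58) + 0.102(54.9) = 57.68380
T̂_A − T̂_B = 0.19120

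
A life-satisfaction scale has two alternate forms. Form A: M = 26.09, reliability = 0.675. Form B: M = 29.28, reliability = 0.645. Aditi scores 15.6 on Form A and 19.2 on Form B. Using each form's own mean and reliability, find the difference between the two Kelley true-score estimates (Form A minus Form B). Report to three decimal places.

T̂_A = 0.675(15.6) + 0.325(26.09) = 19.00925
T̂_B = 0.645(19.2) + 0.355(29.28) = 22.77840
T̂_A − T̂_B = -3.76915

-3.769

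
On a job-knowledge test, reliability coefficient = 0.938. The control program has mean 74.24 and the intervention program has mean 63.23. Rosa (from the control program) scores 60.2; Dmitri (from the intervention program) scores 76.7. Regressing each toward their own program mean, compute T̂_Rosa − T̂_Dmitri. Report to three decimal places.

T̂_Rosa = 0.938(60.2) + 0.062(74.24) = 61.07048
T̂_Dmitri = 0.938(76.7) + 0.062(63.23) = 75.86486
Difference = 61.07048 − 75.86486 = -14.79438

-14.794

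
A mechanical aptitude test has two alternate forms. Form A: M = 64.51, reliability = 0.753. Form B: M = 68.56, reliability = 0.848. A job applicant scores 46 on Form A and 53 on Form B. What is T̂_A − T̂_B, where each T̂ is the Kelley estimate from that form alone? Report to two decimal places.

T̂_A = 0.753(46) + 0.247(64.51) = 50.5720
T̂_B = 0.848(53) + 0.152(68.56) = 55.3651
T̂_A − T̂_B = -4.7931

-4.79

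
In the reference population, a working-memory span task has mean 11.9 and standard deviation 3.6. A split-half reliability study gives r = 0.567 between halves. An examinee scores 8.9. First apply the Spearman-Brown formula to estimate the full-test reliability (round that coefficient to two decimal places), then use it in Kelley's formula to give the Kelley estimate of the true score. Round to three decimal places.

Spearman-Brown: ρ = 2r/(1 + r) = 2(0.567)/(1 + 0.567) = 1.1340/1.567 = 0.7237 → 0.72
T̂ = ρX + (1 − ρ)μ
  = 0.72 × 8.9 + 0.28 × 11.9
  = 6.408 + 3.332
  = 9.7400
  ≈ 9.740

9.740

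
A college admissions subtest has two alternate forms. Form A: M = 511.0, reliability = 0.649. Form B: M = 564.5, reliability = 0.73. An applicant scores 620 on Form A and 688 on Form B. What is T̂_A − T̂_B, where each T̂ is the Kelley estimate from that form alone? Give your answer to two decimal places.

T̂_A = 0.649(620) + 0.351(511.0) = 581.7410
T̂_B = 0.73(688) + 0.27(564.5) = 654.6550
T̂_A − T̂_B = -72.9140

-72.91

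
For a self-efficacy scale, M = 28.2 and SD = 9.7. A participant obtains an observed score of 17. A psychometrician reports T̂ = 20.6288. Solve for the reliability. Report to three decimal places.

0.676

T̂ = ρX + (1 − ρ)μ  ⇒  T̂ − μ = ρ(X − μ)
ρ = (T̂ − μ)/(X − μ) = (20.6288 − 28.2) / (17 − 28.2) = -7.5712 / -11.2 = 0.67600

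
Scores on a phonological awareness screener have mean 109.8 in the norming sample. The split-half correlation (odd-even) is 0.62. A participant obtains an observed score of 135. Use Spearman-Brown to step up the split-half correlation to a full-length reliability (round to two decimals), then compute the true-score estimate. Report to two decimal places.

Spearman-Brown: ρ = 2r/(1 + r) = 2(0.62)/(1 + 0.62) = 1.240/1.62 = 0.7654 → 0.77
Weight the observed score by reliability and the mean by (1 − reliability): T̂ = 0.77·135 + 0.23·109.8 = 103.95 + 25.254 = 129.204.

129.20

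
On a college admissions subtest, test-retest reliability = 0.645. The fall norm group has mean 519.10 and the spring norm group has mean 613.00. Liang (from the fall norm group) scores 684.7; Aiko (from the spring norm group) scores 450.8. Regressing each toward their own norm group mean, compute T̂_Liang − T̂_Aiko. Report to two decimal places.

117.53

T̂_Liang = 0.645(684.7) + 0.355(519.10) = 625.9120
T̂_Aiko = 0.645(450.8) + 0.355(613.00) = 508.3810
Difference = 625.9120 − 508.3810 = 117.5310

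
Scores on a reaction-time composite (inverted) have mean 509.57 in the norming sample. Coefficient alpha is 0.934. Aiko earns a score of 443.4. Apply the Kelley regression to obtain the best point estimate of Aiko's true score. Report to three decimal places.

447.767

Regress the observed score toward the mean by the unreliability: T̂ = 0.934·443.4 + 0.066·509.57 = 414.1356 + 33.63162 = 447.7672.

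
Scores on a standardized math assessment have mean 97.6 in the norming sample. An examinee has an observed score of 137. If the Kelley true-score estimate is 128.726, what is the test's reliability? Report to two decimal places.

T̂ = ρX + (1 − ρ)μ  ⇒  T̂ − μ = ρ(X − μ)
ρ = (T̂ − μ)/(X − μ) = (128.726 − 97.6) / (137 − 97.6) = 31.126 / 39.4 = 0.7900

0.79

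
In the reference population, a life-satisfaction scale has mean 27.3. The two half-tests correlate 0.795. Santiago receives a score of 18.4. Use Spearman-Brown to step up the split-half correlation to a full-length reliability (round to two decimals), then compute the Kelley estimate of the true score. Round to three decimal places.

Spearman-Brown: ρ = 2r/(1 + r) = 2(0.795)/(1 + 0.795) = 1.5900/1.795 = 0.8858 → 0.89
T̂ = 0.89(18.4) + 0.11(27.3) = 16.376 + 3.003 = 19.3790 → 19.379

19.379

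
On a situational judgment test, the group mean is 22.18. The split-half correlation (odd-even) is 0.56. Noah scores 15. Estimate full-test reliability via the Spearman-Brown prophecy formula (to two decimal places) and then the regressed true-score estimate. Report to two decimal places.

17.01

Spearman-Brown: ρ = 2r/(1 + r) = 2(0.56)/(1 + 0.56) = 1.120/1.56 = 0.7179 → 0.72
T̂ = 0.72(15) + 0.28(22.18) = 10.80 + 6.2104 = 17.010 → 17.01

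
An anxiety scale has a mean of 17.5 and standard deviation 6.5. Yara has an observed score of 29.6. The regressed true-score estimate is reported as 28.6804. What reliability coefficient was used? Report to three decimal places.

T̂ = ρX + (1 − ρ)μ  ⇒  T̂ − μ = ρ(X − μ)
ρ = (T̂ − μ)/(X − μ) = (28.6804 − 17.5) / (29.6 − 17.5) = 11.1804 / 12.1 = 0.92400

0.924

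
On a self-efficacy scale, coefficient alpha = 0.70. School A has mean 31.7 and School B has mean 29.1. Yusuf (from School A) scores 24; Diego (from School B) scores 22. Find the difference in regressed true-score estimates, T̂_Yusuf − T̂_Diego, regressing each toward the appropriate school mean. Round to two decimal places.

2.18

T̂_Yusuf = 0.70(24) + 0.30(31.7) = 26.3100
T̂_Diego = 0.70(22) + 0.30(29.1) = 24.1300
Difference = 26.3100 − 24.1300 = 2.1800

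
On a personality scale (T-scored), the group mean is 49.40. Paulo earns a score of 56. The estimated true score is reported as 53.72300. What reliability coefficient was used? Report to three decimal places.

T̂ = ρX + (1 − ρ)μ  ⇒  T̂ − μ = ρ(X − μ)
ρ = (T̂ − μ)/(X − μ) = (53.72300 − 49.40) / (56 − 49.40) = 4.32300 / 6.60 = 0.65500

0.655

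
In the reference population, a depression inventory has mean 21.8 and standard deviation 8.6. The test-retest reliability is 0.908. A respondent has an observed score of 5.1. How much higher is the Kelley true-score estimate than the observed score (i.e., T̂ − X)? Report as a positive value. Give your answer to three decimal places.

1.536

T̂ = 0.908(5.1) + 0.092(21.8) = 4.6308 + 2.0056 = 6.63640 → 6.6364
T̂ − X = 6.6364 − 5.1 = 1.5364 → 1.536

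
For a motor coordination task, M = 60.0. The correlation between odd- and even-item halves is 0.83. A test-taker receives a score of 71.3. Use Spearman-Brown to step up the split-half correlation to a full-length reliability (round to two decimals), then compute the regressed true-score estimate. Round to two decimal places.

70.28

Spearman-Brown: ρ = 2r/(1 + r) = 2(0.83)/(1 + 0.83) = 1.660/1.83 = 0.9071 → 0.91
T̂ = 0.91(71.3) + 0.09(60.0) = 64.883 + 5.400 = 70.283 → 70.28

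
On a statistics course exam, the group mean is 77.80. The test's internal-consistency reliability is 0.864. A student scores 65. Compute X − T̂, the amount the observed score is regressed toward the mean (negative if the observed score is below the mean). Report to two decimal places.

Kelley's formula gives T̂ = 0.864·65 + 0.136·77.80 = 56.160 + 10.58080 = 66.7408.
X − T̂ = 65 − 66.741 = -1.741 → -1.74

-1.74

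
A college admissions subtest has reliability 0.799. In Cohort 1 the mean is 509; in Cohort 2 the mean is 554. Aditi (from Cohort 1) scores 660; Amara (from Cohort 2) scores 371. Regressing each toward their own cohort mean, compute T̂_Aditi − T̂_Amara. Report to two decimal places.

221.87

T̂_Aditi = 0.799(660) + 0.201(509) = 629.6490
T̂_Amara = 0.799(371) + 0.201(554) = 407.7830
Difference = 629.6490 − 407.7830 = 221.8660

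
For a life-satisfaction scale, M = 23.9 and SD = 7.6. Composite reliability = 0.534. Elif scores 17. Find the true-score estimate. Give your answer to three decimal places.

20.215

T̂ = 0.534(17) + 0.466(23.9) = 9.078 + 11.1374 = 20.2154 → 20.215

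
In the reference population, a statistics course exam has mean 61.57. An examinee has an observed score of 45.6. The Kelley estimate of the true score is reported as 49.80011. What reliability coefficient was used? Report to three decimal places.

0.737

T̂ = ρX + (1 − ρ)μ  ⇒  T̂ − μ = ρ(X − μ)
ρ = (T̂ − μ)/(X − μ) = (49.80011 − 61.57) / (45.6 − 61.57) = -11.76989 / -15.97 = 0.73700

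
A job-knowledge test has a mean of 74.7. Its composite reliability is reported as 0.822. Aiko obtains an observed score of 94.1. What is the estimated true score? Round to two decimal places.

T̂ = ρX + (1 − ρ)μ
  = 0.822 × 94.1 + 0.178 × 74.7
  = 77.3502 + 13.2966
  = 90.647
  ≈ 90.65

90.65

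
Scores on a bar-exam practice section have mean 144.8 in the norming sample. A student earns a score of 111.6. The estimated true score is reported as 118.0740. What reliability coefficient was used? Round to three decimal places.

T̂ = ρX + (1 − ρ)μ  ⇒  T̂ − μ = ρ(X − μ)
ρ = (T̂ − μ)/(X − μ) = (118.0740 − 144.8) / (111.6 − 144.8) = -26.7260 / -33.2 = 0.80500

0.805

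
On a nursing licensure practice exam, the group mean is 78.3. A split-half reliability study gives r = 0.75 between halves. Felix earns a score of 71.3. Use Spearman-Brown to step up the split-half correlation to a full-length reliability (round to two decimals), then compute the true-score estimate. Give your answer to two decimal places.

72.28

Spearman-Brown: ρ = 2r/(1 + r) = 2(0.75)/(1 + 0.75) = 1.500/1.75 = 0.8571 → 0.86
Regress the observed score toward the mean by the unreliability: T̂ = 0.86·71.3 + 0.14·78.3 = 61.318 + 10.962 = 72.280.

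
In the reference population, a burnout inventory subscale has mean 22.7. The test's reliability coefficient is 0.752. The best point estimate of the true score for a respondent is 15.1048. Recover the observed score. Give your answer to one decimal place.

12.6

T̂ = ρX + (1 − ρ)μ  ⇒  X = (T̂ − (1 − ρ)μ) / ρ
X = (15.1048 − 0.248 × 22.7) / 0.752 = (15.1048 − 5.6296) / 0.752 = 9.4752 / 0.752 = 12.600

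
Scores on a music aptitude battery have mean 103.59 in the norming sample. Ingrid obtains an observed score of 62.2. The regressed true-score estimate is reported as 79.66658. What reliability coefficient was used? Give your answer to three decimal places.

T̂ = ρX + (1 − ρ)μ  ⇒  T̂ − μ = ρ(X − μ)
ρ = (T̂ − μ)/(X − μ) = (79.66658 − 103.59) / (62.2 − 103.59) = -23.92342 / -41.39 = 0.57800

0.578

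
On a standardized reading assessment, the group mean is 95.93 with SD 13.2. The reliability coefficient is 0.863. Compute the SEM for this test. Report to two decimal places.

SEM = SD · √(1 − ρ) = 13.2 × √0.137 = 13.2 × 0.3701 = 4.886

4.89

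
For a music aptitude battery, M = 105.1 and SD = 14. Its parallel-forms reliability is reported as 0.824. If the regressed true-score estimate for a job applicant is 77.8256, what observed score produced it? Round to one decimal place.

72.0

T̂ = ρX + (1 − ρ)μ  ⇒  X = (T̂ − (1 − ρ)μ) / ρ
X = (77.8256 − 0.176 × 105.1) / 0.824 = (77.8256 − 18.4976) / 0.824 = 59.3280 / 0.824 = 72.000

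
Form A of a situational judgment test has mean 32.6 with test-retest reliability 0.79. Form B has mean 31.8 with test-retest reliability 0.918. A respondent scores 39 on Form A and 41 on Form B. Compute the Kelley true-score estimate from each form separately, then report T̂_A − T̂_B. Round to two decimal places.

-2.59

T̂_A = 0.79(39) + 0.21(32.6) = 37.6560
T̂_B = 0.918(41) + 0.082(31.8) = 40.2456
T̂_A − T̂_B = -2.5896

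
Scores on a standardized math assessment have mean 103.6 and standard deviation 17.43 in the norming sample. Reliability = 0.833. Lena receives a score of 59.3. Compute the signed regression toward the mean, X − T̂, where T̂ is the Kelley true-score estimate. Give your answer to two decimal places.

-7.40

T̂ = 0.833(59.3) + 0.167(103.6) = 49.3969 + 17.3012 = 66.6981 → 66.698
X − T̂ = 59.3 − 66.698 = -7.398 → -7.40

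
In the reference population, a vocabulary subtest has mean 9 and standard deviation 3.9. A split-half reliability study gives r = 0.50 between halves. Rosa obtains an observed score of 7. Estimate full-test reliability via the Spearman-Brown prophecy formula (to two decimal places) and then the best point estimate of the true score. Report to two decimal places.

Spearman-Brown: ρ = 2r/(1 + r) = 2(0.50)/(1 + 0.50) = 1.000/1.50 = 0.6667 → 0.67
Weight the observed score by reliability and the mean by (1 − reliability): T̂ = 0.67·7 + 0.33·9 = 4.69 + 2.97 = 7.660.

7.66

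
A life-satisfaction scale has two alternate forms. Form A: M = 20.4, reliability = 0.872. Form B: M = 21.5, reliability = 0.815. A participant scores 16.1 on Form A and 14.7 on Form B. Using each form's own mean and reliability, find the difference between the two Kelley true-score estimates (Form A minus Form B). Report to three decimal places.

T̂_A = 0.872(16.1) + 0.128(20.4) = 16.65040
T̂_B = 0.815(14.7) + 0.185(21.5) = 15.95800
T̂_A − T̂_B = 0.69240

0.692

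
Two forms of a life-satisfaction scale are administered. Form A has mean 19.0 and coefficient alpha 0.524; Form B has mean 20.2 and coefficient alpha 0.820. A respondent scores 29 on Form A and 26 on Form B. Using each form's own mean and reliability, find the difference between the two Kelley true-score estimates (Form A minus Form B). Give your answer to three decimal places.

T̂_A = 0.524(29) + 0.476(19.0) = 24.24000
T̂_B = 0.820(26) + 0.180(20.2) = 24.95600
T̂_A − T̂_B = -0.71600

-0.716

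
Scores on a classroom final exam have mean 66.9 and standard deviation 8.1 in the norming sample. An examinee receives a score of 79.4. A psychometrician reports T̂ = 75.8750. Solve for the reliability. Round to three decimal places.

0.718

T̂ = ρX + (1 − ρ)μ  ⇒  T̂ − μ = ρ(X − μ)
ρ = (T̂ − μ)/(X − μ) = (75.8750 − 66.9) / (79.4 − 66.9) = 8.9750 / 12.5 = 0.71800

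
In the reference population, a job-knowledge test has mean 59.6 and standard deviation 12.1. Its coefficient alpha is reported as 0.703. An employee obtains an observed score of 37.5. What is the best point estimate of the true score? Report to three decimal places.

Weight the observed score by reliability and the mean by (1 − reliability): T̂ = 0.703·37.5 + 0.297·59.6 = 26.3625 + 17.7012 = 44.0637.

44.064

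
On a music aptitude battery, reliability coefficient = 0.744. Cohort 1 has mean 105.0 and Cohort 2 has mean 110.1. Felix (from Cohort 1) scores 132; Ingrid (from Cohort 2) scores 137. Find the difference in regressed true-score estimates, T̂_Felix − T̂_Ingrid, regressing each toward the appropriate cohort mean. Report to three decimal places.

T̂_Felix = 0.744(132) + 0.256(105.0) = 125.08800
T̂_Ingrid = 0.744(137) + 0.256(110.1) = 130.11360
Difference = 125.08800 − 130.11360 = -5.02560

-5.026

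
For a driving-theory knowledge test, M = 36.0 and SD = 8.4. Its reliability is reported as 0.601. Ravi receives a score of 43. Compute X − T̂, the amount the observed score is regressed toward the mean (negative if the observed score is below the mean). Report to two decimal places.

T̂ = ρX + (1 − ρ)μ
  = 0.601 × 43 + 0.399 × 36.0
  = 25.843 + 14.3640
  = 40.2070
  ≈ 40.207
X − T̂ = 43 − 40.207 = 2.793 → 2.79

2.79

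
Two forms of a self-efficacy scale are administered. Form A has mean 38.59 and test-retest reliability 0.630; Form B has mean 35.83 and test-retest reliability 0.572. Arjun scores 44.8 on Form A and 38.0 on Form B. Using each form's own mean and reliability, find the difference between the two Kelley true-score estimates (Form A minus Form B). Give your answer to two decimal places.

5.43

T̂_A = 0.630(44.8) + 0.370(38.59) = 42.5023
T̂_B = 0.572(38.0) + 0.428(35.83) = 37.0712
T̂_A − T̂_B = 5.4311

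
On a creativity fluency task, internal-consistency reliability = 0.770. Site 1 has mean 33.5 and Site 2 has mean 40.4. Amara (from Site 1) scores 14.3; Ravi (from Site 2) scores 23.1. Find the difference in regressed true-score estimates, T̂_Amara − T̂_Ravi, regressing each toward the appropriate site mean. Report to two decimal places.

T̂_Amara = 0.770(14.3) + 0.230(33.5) = 18.7160
T̂_Ravi = 0.770(23.1) + 0.230(40.4) = 27.0790
Difference = 18.7160 − 27.0790 = -8.3630

-8.36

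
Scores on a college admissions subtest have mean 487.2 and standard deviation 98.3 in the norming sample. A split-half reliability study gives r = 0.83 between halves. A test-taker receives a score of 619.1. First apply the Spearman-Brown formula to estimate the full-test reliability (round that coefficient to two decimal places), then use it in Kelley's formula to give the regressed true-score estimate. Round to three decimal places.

607.229

Spearman-Brown: ρ = 2r/(1 + r) = 2(0.83)/(1 + 0.83) = 1.660/1.83 = 0.9071 → 0.91
T̂ = ρX + (1 − ρ)μ
  = 0.91 × 619.1 + 0.09 × 487.2
  = 563.381 + 43.848
  = 607.2290
  ≈ 607.229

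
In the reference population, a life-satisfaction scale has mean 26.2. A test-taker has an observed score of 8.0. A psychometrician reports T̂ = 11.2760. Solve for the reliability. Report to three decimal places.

0.820

T̂ = ρX + (1 − ρ)μ  ⇒  T̂ − μ = ρ(X − μ)
ρ = (T̂ − μ)/(X − μ) = (11.2760 − 26.2) / (8.0 − 26.2) = -14.9240 / -18.2 = 0.82000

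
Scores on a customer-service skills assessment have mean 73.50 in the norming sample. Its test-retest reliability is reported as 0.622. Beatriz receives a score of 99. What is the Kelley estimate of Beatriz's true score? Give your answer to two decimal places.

T̂ = 0.622(99) + 0.378(73.50) = 61.578 + 27.78300 = 89.361 → 89.36

89.36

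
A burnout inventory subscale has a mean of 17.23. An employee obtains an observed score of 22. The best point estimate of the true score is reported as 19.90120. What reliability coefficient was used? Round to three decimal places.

0.560

T̂ = ρX + (1 − ρ)μ  ⇒  T̂ − μ = ρ(X − μ)
ρ = (T̂ − μ)/(X − μ) = (19.90120 − 17.23) / (22 − 17.23) = 2.67120 / 4.77 = 0.56000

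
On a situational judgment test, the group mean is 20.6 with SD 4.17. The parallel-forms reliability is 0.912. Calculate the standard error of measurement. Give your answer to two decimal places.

1.24

SEM = SD · √(1 − ρ) = 4.17 × √0.088 = 4.17 × 0.2966 = 1.237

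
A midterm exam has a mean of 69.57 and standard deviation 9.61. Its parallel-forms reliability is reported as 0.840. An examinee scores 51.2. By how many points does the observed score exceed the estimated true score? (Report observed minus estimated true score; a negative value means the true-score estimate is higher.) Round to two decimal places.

T̂ = 0.840(51.2) + 0.160(69.57) = 43.0080 + 11.13120 = 54.1392 → 54.139
X − T̂ = 51.2 − 54.139 = -2.939 → -2.94

-2.94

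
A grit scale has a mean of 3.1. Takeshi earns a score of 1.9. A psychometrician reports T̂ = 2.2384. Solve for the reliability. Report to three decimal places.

T̂ = ρX + (1 − ρ)μ  ⇒  T̂ − μ = ρ(X − μ)
ρ = (T̂ − μ)/(X − μ) = (2.2384 − 3.1) / (1.9 − 3.1) = -0.8616 / -1.2 = 0.71800

0.718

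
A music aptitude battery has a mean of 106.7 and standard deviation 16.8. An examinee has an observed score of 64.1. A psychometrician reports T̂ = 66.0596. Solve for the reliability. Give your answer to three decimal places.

0.954

T̂ = ρX + (1 − ρ)μ  ⇒  T̂ − μ = ρ(X − μ)
ρ = (T̂ − μ)/(X − μ) = (66.0596 − 106.7) / (64.1 − 106.7) = -40.6404 / -42.6 = 0.95400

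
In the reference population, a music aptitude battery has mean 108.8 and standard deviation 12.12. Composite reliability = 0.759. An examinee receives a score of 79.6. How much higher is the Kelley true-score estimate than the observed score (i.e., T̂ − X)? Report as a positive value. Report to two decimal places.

Kelley's formula gives T̂ = 0.759·79.6 + 0.241·108.8 = 60.4164 + 26.2208 = 86.6372.
T̂ − X = 86.637 − 79.6 = 7.037 → 7.04

7.04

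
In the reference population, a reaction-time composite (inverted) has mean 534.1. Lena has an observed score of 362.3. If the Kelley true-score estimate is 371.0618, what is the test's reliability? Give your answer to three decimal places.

0.949

T̂ = ρX + (1 − ρ)μ  ⇒  T̂ − μ = ρ(X − μ)
ρ = (T̂ − μ)/(X − μ) = (371.0618 − 534.1) / (362.3 − 534.1) = -163.0382 / -171.8 = 0.94900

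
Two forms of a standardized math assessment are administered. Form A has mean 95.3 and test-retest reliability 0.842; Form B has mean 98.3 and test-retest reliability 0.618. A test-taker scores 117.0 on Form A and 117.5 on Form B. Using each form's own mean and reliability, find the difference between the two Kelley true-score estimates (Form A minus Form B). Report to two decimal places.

T̂_A = 0.842(117.0) + 0.158(95.3) = 113.5714
T̂_B = 0.618(117.5) + 0.382(98.3) = 110.1656
T̂_A − T̂_B = 3.4058

3.41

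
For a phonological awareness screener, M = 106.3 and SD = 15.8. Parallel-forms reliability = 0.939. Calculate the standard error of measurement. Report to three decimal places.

3.902

SEM = SD · √(1 − ρ) = 15.8 × √0.061 = 15.8 × 0.2470 = 3.9023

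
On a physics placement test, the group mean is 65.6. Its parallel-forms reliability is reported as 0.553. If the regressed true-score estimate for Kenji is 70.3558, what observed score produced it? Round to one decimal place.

74.2

T̂ = ρX + (1 − ρ)μ  ⇒  X = (T̂ − (1 − ρ)μ) / ρ
X = (70.3558 − 0.447 × 65.6) / 0.553 = (70.3558 − 29.3232) / 0.553 = 41.0326 / 0.553 = 74.200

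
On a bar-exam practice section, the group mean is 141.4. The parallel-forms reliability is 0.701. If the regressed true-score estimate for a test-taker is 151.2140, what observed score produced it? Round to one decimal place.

T̂ = ρX + (1 − ρ)μ  ⇒  X = (T̂ − (1 − ρ)μ) / ρ
X = (151.2140 − 0.299 × 141.4) / 0.701 = (151.2140 − 42.2786) / 0.701 = 108.9354 / 0.701 = 155.400

155.4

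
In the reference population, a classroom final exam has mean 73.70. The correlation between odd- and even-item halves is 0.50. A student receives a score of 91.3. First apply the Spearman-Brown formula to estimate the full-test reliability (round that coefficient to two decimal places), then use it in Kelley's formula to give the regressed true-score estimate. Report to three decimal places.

85.492

Spearman-Brown: ρ = 2r/(1 + r) = 2(0.50)/(1 + 0.50) = 1.000/1.50 = 0.6667 → 0.67
Weight the observed score by reliability and the mean by (1 − reliability): T̂ = 0.67·91.3 + 0.33·73.70 = 61.171 + 24.3210 = 85.4920.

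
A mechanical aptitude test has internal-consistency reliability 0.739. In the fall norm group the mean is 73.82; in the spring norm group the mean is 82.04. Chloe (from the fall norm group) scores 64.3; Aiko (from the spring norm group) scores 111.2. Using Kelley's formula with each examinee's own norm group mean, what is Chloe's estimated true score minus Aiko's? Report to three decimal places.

-36.805

T̂_Chloe = 0.739(64.3) + 0.261(73.82) = 66.78472
T̂_Aiko = 0.739(111.2) + 0.261(82.04) = 103.58924
Difference = 66.78472 − 103.58924 = -36.80452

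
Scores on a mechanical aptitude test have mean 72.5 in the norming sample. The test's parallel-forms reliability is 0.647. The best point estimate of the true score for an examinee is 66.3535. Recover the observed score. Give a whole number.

T̂ = ρX + (1 − ρ)μ  ⇒  X = (T̂ − (1 − ρ)μ) / ρ
X = (66.3535 − 0.353 × 72.5) / 0.647 = (66.3535 − 25.5925) / 0.647 = 40.7610 / 0.647 = 63.00

63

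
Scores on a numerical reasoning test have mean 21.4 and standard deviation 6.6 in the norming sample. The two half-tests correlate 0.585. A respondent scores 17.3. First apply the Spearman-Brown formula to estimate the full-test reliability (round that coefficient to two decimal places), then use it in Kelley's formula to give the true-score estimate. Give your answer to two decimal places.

Spearman-Brown: ρ = 2r/(1 + r) = 2(0.585)/(1 + 0.585) = 1.1700/1.585 = 0.7382 → 0.74
Kelley's formula gives T̂ = 0.74·17.3 + 0.26·21.4 = 12.802 + 5.564 = 18.366.

18.37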